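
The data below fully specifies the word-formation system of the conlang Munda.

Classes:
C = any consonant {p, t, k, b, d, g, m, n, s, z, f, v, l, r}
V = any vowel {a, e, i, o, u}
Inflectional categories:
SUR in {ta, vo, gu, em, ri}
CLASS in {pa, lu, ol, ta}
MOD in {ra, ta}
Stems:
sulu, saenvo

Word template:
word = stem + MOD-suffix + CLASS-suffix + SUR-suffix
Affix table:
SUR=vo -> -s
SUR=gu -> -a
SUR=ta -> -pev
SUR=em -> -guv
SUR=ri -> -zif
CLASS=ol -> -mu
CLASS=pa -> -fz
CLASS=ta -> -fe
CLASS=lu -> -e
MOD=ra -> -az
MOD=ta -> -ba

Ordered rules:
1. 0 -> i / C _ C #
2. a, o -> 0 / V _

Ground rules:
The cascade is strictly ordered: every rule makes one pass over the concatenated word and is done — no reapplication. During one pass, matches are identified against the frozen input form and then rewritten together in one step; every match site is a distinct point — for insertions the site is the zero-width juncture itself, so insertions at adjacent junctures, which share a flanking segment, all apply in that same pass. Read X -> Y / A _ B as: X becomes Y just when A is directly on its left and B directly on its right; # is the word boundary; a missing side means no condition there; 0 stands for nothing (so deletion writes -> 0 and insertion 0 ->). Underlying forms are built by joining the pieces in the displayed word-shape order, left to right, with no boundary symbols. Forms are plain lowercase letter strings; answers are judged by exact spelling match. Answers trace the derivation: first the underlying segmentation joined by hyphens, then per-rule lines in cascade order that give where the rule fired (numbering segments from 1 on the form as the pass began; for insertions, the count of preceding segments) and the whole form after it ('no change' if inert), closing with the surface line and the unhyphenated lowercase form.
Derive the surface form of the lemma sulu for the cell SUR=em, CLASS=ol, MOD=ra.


underlying: sulu-az-mu-guv
1. 0 -> i / C _ C #: no change
2. a, o -> 0 / V _: fires at position(s) 5: suluzmuguv
surface: suluzmuguv


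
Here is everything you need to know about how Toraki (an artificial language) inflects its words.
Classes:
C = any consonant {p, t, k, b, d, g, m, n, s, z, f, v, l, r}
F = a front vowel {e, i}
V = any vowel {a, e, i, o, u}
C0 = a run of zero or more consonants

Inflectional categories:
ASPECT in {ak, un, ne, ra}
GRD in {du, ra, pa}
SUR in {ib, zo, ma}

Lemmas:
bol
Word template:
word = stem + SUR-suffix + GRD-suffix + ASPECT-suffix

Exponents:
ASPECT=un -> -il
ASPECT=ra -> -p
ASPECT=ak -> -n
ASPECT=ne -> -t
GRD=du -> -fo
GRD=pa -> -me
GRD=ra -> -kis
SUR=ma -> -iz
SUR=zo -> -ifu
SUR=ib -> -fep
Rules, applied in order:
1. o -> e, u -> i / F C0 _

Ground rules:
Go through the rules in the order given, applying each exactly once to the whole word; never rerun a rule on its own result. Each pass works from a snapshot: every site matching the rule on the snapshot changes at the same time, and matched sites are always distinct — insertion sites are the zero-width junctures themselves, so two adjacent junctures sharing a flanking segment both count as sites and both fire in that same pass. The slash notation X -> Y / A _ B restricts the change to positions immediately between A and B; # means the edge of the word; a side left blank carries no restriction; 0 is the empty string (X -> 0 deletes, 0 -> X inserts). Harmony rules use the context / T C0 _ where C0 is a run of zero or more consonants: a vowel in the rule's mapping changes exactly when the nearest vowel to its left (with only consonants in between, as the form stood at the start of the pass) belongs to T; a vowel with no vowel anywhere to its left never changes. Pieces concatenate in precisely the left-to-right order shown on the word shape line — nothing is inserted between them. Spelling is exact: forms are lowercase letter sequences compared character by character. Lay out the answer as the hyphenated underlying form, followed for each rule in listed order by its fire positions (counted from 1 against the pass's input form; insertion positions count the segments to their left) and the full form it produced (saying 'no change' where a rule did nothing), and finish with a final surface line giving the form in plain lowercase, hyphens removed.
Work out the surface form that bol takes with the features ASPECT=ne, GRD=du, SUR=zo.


underlying: bol-ifu-fo-t
1. o -> e, u -> i / F C0 _: fires at position(s) 6: bolififot
surface: bolififot


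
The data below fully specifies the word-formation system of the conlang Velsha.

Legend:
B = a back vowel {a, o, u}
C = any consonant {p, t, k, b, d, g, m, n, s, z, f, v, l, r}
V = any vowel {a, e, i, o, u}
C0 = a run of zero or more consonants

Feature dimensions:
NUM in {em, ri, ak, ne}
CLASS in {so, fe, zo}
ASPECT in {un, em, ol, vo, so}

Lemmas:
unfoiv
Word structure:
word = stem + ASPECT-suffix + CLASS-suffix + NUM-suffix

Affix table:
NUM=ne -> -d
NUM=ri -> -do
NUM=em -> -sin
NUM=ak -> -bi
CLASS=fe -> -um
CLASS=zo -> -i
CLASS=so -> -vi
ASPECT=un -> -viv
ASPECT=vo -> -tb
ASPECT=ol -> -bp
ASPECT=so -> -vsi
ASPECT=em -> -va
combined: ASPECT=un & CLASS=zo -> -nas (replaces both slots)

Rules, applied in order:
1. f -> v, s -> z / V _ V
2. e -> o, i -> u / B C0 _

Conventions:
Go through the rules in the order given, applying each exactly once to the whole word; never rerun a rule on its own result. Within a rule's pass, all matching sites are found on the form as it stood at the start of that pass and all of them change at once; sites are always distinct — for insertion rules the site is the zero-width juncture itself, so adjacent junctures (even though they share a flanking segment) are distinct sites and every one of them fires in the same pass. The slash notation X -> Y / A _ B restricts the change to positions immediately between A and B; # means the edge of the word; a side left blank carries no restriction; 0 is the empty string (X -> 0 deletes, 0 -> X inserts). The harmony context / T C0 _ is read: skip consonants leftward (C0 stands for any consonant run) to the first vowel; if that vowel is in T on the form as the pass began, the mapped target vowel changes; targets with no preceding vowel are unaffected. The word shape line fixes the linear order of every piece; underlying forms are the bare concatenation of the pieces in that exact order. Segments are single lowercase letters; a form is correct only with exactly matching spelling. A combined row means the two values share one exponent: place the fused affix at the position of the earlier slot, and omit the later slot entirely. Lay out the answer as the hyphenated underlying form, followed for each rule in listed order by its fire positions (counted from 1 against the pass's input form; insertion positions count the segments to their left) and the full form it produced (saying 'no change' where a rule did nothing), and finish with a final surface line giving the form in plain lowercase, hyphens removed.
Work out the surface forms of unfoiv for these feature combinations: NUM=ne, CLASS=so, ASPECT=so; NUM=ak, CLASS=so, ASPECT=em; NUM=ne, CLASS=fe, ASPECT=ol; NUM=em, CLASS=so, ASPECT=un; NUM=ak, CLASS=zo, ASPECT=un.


cell NUM=ne, CLASS=so, ASPECT=so:
underlying: unfoiv-vsi-vi-d
1. f -> v, s -> z / V _ V: no change
2. e -> o, i -> u / B C0 _: fires at position(s) 5: unfouvvsivid
surface: unfouvvsivid

cell NUM=ak, CLASS=so, ASPECT=em:
underlying: unfoiv-va-vi-bi
1. f -> v, s -> z / V _ V: no change
2. e -> o, i -> u / B C0 _: fires at position(s) 5, 10: unfouvvavubi
surface: unfouvvavubi

cell NUM=ne, CLASS=fe, ASPECT=ol:
underlying: unfoiv-bp-um-d
1. f -> v, s -> z / V _ V: no change
2. e -> o, i -> u / B C0 _: fires at position(s) 5: unfouvbpumd
surface: unfouvbpumd

cell NUM=em, CLASS=so, ASPECT=un:
underlying: unfoiv-viv-vi-sin
1. f -> v, s -> z / V _ V: fires at position(s) 12: unfoivvivvizin
2. e -> o, i -> u / B C0 _: fires at position(s) 5: unfouvvivvizin
surface: unfouvvivvizin

cell NUM=ak, CLASS=zo, ASPECT=un:
underlying: unfoiv-nas-bi
1. f -> v, s -> z / V _ V: no change
2. e -> o, i -> u / B C0 _: fires at position(s) 5, 11: unfouvnasbu
surface: unfouvnasbu


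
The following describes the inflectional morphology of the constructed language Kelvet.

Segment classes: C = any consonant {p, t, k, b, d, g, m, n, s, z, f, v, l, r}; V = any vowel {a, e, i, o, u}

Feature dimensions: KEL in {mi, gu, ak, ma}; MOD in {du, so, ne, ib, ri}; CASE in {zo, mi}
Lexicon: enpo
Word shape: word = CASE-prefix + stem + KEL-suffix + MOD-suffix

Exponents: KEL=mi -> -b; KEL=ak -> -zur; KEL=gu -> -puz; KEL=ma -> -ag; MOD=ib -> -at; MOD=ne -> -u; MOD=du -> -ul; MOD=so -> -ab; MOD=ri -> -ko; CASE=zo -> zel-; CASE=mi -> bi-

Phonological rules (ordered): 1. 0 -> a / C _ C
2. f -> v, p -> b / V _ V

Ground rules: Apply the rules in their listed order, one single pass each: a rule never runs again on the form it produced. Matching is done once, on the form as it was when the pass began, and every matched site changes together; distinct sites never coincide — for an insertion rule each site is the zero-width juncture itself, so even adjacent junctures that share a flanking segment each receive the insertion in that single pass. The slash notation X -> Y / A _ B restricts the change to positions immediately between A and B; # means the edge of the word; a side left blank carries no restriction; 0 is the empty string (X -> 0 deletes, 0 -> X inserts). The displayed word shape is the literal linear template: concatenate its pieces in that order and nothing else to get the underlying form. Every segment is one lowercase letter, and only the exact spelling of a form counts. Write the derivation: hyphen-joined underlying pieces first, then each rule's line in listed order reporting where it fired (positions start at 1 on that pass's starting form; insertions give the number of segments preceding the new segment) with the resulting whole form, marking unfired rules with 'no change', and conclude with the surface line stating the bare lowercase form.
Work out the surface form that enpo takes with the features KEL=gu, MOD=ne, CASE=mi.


underlying: bi-enpo-puz-u
1. 0 -> a / C _ C: inserts after position(s) 4: bienapopuzu
2. f -> v, p -> b / V _ V: fires at position(s) 6, 8: bienabobuzu
surface: bienabobuzu


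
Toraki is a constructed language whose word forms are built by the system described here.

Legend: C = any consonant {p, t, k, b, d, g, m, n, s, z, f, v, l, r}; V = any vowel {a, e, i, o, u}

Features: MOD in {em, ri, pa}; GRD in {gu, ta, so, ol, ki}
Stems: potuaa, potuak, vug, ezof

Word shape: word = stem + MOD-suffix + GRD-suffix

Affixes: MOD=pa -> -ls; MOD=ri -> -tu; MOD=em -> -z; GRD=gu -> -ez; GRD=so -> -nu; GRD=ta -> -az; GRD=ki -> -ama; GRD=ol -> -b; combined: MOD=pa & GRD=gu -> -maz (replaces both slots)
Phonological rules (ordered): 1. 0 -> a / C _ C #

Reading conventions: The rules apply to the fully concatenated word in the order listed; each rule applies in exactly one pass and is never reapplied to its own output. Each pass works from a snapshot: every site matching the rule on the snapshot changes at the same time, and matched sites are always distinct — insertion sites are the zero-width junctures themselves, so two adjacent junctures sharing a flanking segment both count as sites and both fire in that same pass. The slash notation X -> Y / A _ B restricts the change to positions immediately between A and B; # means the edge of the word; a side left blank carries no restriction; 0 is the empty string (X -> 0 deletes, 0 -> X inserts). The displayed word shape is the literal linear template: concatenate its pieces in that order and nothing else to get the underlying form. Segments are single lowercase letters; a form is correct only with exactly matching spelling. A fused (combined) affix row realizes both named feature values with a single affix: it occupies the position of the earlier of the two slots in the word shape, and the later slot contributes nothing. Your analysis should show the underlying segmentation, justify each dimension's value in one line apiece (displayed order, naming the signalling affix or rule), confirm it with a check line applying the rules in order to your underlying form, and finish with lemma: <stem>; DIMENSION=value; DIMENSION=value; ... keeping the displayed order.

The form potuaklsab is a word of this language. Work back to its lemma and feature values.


underlying: potuak-ls-b
MOD=pa - signalled by the affix -ls
GRD=ol - signalled by the affix -b
check: potuaklsb -> potuaklsab
lemma: potuak; MOD=pa; GRD=ol


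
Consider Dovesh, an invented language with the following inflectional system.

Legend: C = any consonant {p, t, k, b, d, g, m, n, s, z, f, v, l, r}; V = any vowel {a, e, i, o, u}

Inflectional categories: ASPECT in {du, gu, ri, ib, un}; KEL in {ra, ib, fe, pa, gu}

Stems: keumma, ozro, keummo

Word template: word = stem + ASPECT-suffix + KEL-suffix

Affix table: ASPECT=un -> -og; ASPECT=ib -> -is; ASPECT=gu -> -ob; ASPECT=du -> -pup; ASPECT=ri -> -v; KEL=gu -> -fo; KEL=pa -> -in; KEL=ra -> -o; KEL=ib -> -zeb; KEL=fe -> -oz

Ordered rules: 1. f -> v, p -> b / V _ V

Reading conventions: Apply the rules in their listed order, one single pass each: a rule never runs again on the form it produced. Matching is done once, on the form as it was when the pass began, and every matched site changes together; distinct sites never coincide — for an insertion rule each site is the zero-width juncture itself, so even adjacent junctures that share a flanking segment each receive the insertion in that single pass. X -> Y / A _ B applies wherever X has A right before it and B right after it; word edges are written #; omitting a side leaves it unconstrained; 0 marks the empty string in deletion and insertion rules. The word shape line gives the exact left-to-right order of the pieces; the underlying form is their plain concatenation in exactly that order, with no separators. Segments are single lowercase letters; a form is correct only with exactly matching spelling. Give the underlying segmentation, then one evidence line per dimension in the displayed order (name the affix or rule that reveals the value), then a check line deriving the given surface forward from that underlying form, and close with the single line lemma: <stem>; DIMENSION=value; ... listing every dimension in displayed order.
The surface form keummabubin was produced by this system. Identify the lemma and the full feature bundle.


underlying: keumma-pup-in
ASPECT=du - signalled by the affix -pup
KEL=pa - signalled by the affix -in
check: keummapupin -> keummabubin
lemma: keumma; ASPECT=du; KEL=pa


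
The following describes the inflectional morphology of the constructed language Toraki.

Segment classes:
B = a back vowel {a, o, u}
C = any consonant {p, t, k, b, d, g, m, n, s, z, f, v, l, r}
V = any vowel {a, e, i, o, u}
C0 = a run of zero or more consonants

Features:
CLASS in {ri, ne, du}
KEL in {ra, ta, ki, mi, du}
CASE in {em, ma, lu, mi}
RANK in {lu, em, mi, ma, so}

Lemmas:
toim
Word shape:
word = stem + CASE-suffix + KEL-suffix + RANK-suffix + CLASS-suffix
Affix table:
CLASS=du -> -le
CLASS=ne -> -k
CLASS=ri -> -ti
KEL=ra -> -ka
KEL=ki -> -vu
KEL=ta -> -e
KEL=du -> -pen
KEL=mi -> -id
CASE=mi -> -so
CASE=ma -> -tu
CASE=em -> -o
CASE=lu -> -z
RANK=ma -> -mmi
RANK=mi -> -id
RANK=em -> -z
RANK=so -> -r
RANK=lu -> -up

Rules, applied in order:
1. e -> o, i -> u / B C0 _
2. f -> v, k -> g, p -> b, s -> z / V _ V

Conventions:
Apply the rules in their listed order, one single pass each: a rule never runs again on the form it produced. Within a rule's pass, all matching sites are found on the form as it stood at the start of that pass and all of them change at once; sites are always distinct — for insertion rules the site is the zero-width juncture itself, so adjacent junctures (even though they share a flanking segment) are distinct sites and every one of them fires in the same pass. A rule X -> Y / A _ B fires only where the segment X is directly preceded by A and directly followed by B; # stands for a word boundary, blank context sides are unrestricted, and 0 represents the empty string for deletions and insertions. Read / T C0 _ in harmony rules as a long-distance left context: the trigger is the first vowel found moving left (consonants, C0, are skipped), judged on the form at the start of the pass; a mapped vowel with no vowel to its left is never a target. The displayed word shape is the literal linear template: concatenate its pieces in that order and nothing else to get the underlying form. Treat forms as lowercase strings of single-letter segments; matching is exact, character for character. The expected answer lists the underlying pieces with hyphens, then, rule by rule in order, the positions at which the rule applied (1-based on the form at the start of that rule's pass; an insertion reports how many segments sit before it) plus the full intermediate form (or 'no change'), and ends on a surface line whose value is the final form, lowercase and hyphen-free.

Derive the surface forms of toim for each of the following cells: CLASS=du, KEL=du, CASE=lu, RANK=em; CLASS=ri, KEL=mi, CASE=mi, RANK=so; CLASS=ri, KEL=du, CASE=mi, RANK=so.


cell CLASS=du, KEL=du, CASE=lu, RANK=em:
underlying: toim-z-pen-z-le
1. e -> o, i -> u / B C0 _: fires at position(s) 3: toumzpenzle
2. f -> v, k -> g, p -> b, s -> z / V _ V: no change
surface: toumzpenzle

cell CLASS=ri, KEL=mi, CASE=mi, RANK=so:
underlying: toim-so-id-r-ti
1. e -> o, i -> u / B C0 _: fires at position(s) 3, 7: toumsoudrti
2. f -> v, k -> g, p -> b, s -> z / V _ V: no change
surface: toumsoudrti

cell CLASS=ri, KEL=du, CASE=mi, RANK=so:
underlying: toim-so-pen-r-ti
1. e -> o, i -> u / B C0 _: fires at position(s) 3, 8: toumsoponrti
2. f -> v, k -> g, p -> b, s -> z / V _ V: fires at position(s) 7: toumsobonrti
surface: toumsobonrti


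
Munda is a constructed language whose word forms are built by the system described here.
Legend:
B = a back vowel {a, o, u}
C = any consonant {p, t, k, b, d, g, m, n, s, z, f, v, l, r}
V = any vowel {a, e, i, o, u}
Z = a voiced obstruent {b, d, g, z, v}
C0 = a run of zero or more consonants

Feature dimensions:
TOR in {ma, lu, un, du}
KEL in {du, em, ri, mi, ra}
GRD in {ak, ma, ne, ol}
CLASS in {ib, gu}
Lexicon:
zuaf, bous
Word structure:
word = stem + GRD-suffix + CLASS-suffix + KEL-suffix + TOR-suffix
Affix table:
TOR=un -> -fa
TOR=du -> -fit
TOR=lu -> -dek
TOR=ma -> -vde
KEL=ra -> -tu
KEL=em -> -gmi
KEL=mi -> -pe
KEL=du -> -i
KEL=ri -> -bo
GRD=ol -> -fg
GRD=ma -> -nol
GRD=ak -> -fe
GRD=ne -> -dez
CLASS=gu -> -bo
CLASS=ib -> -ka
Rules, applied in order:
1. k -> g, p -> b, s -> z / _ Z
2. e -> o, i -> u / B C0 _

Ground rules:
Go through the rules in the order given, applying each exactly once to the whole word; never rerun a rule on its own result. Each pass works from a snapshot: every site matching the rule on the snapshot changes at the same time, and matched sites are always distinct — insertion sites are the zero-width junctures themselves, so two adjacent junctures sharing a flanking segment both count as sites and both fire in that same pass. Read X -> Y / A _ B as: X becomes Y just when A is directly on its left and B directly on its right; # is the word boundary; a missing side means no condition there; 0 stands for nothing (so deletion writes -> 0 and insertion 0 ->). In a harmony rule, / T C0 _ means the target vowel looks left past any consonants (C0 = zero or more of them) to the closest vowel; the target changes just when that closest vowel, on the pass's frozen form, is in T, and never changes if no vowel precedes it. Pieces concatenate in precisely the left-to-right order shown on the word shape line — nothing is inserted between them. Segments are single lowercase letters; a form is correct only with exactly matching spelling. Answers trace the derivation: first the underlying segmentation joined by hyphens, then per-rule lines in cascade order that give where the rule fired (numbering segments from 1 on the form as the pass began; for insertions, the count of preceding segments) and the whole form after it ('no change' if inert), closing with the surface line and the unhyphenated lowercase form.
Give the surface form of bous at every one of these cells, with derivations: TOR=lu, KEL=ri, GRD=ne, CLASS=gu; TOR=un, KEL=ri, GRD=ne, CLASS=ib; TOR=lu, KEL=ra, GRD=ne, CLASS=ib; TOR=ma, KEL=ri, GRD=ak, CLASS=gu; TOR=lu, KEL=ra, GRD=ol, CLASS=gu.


cell TOR=lu, KEL=ri, GRD=ne, CLASS=gu:
underlying: bous-dez-bo-bo-dek
1. k -> g, p -> b, s -> z / _ Z: fires at position(s) 4: bouzdezbobodek
2. e -> o, i -> u / B C0 _: fires at position(s) 6, 13: bouzdozbobodok
surface: bouzdozbobodok

cell TOR=un, KEL=ri, GRD=ne, CLASS=ib:
underlying: bous-dez-ka-bo-fa
1. k -> g, p -> b, s -> z / _ Z: fires at position(s) 4: bouzdezkabofa
2. e -> o, i -> u / B C0 _: fires at position(s) 6: bouzdozkabofa
surface: bouzdozkabofa

cell TOR=lu, KEL=ra, GRD=ne, CLASS=ib:
underlying: bous-dez-ka-tu-dek
1. k -> g, p -> b, s -> z / _ Z: fires at position(s) 4: bouzdezkatudek
2. e -> o, i -> u / B C0 _: fires at position(s) 6, 13: bouzdozkatudok
surface: bouzdozkatudok

cell TOR=ma, KEL=ri, GRD=ak, CLASS=gu:
underlying: bous-fe-bo-bo-vde
1. k -> g, p -> b, s -> z / _ Z: no change
2. e -> o, i -> u / B C0 _: fires at position(s) 6, 13: bousfobobovdo
surface: bousfobobovdo

cell TOR=lu, KEL=ra, GRD=ol, CLASS=gu:
underlying: bous-fg-bo-tu-dek
1. k -> g, p -> b, s -> z / _ Z: no change
2. e -> o, i -> u / B C0 _: fires at position(s) 12: bousfgbotudok
surface: bousfgbotudok


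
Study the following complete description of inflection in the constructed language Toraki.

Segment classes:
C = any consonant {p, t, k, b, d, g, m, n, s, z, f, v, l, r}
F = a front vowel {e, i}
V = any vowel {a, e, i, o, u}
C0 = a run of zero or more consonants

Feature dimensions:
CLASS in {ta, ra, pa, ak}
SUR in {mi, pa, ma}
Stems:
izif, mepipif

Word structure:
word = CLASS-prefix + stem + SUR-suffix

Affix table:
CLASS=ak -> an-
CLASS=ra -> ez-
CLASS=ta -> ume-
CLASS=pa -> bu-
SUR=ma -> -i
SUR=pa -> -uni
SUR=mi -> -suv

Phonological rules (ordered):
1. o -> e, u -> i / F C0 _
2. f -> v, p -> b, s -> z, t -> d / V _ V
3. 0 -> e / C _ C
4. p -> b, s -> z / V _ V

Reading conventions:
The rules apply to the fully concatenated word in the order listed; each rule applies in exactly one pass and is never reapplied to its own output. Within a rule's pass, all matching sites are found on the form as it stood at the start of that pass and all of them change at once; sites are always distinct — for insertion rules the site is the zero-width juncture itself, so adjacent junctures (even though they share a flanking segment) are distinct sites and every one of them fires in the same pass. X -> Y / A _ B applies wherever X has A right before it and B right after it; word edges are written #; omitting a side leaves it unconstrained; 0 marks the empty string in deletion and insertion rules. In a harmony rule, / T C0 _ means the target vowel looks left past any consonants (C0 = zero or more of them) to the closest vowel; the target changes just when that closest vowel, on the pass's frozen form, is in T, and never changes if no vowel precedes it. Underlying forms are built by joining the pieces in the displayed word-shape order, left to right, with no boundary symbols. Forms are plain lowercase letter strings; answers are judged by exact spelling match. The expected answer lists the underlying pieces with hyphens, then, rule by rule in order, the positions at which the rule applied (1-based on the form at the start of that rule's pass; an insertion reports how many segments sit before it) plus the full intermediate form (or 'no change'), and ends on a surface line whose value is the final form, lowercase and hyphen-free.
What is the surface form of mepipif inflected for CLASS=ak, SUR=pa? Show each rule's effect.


underlying: an-mepipif-uni
1. o -> e, u -> i / F C0 _: fires at position(s) 10: anmepipifini
2. f -> v, p -> b, s -> z, t -> d / V _ V: fires at position(s) 5, 7, 9: anmebibivini
3. 0 -> e / C _ C: inserts after position(s) 2: anemebibivini
4. p -> b, s -> z / V _ V: no change
surface: anemebibivini


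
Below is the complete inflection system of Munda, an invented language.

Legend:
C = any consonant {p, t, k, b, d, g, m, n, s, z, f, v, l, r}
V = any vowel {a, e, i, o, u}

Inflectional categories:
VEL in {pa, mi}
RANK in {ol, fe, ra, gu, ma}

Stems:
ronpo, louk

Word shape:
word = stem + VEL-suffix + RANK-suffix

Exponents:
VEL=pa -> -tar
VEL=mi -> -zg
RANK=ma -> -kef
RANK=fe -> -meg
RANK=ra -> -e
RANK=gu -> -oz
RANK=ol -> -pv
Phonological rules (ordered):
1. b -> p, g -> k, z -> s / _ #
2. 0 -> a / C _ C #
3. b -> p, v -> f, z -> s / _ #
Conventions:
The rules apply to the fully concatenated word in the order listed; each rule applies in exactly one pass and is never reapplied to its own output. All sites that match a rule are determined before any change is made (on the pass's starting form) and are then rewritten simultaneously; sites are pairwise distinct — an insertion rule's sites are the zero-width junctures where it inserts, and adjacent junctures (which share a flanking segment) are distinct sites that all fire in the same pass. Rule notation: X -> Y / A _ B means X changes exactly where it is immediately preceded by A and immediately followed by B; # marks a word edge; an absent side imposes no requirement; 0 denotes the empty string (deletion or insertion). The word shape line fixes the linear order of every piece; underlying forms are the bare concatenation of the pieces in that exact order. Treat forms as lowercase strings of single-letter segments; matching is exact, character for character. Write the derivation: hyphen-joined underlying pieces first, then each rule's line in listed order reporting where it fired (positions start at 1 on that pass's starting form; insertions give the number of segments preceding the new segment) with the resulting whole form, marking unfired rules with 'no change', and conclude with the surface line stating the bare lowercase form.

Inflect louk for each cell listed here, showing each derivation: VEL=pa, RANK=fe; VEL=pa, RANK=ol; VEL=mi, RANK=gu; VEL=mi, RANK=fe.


cell VEL=pa, RANK=fe:
underlying: louk-tar-meg
1. b -> p, g -> k, z -> s / _ #: fires at position(s) 10: louktarmek
2. 0 -> a / C _ C #: no change
3. b -> p, v -> f, z -> s / _ #: no change
surface: louktarmek

cell VEL=pa, RANK=ol:
underlying: louk-tar-pv
1. b -> p, g -> k, z -> s / _ #: no change
2. 0 -> a / C _ C #: inserts after position(s) 8: louktarpav
3. b -> p, v -> f, z -> s / _ #: fires at position(s) 10: louktarpaf
surface: louktarpaf

cell VEL=mi, RANK=gu:
underlying: louk-zg-oz
1. b -> p, g -> k, z -> s / _ #: fires at position(s) 8: loukzgos
2. 0 -> a / C _ C #: no change
3. b -> p, v -> f, z -> s / _ #: no change
surface: loukzgos

cell VEL=mi, RANK=fe:
underlying: louk-zg-meg
1. b -> p, g -> k, z -> s / _ #: fires at position(s) 9: loukzgmek
2. 0 -> a / C _ C #: no change
3. b -> p, v -> f, z -> s / _ #: no change
surface: loukzgmek


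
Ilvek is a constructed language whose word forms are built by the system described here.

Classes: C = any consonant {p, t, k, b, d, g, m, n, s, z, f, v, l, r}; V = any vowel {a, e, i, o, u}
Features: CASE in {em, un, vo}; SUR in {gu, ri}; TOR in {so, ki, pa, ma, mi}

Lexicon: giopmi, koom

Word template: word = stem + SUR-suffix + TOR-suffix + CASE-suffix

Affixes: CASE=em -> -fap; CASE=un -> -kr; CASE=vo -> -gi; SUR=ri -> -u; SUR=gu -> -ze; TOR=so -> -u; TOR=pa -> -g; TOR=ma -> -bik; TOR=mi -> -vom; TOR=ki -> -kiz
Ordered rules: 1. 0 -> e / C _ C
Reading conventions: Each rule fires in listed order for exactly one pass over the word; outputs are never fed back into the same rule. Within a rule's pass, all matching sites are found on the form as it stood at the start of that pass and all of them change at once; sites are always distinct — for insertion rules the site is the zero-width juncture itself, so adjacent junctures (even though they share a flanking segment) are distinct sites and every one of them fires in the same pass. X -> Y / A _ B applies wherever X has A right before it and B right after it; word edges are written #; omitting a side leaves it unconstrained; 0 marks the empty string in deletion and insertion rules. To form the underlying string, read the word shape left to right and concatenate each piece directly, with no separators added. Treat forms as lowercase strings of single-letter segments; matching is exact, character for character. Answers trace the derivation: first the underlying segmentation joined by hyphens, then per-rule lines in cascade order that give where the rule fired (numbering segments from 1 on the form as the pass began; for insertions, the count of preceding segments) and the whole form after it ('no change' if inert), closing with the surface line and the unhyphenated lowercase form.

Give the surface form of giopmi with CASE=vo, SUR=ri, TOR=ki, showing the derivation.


underlying: giopmi-u-kiz-gi
1. 0 -> e / C _ C: inserts after position(s) 4, 10: giopemiukizegi
surface: giopemiukizegi


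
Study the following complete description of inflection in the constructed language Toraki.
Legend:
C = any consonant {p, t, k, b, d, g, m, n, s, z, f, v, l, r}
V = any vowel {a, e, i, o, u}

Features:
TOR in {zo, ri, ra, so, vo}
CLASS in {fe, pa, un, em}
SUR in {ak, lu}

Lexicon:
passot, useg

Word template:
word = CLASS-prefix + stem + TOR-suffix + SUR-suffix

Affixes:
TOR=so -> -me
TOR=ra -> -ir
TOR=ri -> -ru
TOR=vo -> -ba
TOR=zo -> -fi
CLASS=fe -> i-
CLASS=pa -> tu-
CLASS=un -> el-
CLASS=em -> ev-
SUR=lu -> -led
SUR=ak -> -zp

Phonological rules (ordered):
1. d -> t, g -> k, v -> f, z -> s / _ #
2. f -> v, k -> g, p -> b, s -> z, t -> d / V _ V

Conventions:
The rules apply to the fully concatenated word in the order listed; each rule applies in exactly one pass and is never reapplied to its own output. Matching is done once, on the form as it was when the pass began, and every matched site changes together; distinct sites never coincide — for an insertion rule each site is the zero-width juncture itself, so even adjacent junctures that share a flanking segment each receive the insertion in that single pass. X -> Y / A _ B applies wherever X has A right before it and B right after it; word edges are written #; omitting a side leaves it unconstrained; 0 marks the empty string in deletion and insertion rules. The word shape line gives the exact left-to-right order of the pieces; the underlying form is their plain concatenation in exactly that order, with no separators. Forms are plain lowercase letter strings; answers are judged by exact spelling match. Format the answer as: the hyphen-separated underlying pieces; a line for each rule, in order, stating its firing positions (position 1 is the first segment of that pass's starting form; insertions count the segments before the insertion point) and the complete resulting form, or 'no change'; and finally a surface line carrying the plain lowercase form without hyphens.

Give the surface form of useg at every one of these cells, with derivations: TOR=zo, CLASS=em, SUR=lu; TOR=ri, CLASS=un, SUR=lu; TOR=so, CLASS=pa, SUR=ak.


cell TOR=zo, CLASS=em, SUR=lu:
underlying: ev-useg-fi-led
1. d -> t, g -> k, v -> f, z -> s / _ #: fires at position(s) 11: evusegfilet
2. f -> v, k -> g, p -> b, s -> z, t -> d / V _ V: fires at position(s) 4: evuzegfilet
surface: evuzegfilet

cell TOR=ri, CLASS=un, SUR=lu:
underlying: el-useg-ru-led
1. d -> t, g -> k, v -> f, z -> s / _ #: fires at position(s) 11: elusegrulet
2. f -> v, k -> g, p -> b, s -> z, t -> d / V _ V: fires at position(s) 4: eluzegrulet
surface: eluzegrulet

cell TOR=so, CLASS=pa, SUR=ak:
underlying: tu-useg-me-zp
1. d -> t, g -> k, v -> f, z -> s / _ #: no change
2. f -> v, k -> g, p -> b, s -> z, t -> d / V _ V: fires at position(s) 4: tuuzegmezp
surface: tuuzegmezp


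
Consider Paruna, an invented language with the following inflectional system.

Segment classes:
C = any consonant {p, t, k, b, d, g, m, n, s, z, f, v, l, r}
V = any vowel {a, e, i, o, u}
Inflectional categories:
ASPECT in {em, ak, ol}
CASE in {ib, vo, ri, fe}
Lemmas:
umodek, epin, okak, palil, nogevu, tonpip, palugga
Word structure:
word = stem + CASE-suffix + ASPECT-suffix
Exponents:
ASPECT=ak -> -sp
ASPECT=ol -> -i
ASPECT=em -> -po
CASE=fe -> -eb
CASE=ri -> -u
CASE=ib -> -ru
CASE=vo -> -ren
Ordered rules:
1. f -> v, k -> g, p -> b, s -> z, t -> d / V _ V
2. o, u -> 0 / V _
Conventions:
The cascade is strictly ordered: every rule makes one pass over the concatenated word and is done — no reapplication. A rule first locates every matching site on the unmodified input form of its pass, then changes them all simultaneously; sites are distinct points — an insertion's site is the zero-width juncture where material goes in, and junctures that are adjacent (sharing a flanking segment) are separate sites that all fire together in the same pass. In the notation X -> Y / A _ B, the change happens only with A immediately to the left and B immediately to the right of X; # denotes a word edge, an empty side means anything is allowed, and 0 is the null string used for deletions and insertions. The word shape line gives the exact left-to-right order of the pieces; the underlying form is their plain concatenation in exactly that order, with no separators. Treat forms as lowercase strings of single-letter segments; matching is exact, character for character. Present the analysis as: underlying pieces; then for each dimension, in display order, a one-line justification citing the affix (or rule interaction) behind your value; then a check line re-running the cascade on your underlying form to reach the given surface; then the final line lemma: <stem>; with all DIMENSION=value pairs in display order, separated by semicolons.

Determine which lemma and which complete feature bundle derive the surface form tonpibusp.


underlying: tonpip-u-sp
ASPECT=ak - signalled by the affix -sp
CASE=ri - signalled by the affix -u
check: tonpipusp -> tonpibusp -> tonpibusp
lemma: tonpip; ASPECT=ak; CASE=ri


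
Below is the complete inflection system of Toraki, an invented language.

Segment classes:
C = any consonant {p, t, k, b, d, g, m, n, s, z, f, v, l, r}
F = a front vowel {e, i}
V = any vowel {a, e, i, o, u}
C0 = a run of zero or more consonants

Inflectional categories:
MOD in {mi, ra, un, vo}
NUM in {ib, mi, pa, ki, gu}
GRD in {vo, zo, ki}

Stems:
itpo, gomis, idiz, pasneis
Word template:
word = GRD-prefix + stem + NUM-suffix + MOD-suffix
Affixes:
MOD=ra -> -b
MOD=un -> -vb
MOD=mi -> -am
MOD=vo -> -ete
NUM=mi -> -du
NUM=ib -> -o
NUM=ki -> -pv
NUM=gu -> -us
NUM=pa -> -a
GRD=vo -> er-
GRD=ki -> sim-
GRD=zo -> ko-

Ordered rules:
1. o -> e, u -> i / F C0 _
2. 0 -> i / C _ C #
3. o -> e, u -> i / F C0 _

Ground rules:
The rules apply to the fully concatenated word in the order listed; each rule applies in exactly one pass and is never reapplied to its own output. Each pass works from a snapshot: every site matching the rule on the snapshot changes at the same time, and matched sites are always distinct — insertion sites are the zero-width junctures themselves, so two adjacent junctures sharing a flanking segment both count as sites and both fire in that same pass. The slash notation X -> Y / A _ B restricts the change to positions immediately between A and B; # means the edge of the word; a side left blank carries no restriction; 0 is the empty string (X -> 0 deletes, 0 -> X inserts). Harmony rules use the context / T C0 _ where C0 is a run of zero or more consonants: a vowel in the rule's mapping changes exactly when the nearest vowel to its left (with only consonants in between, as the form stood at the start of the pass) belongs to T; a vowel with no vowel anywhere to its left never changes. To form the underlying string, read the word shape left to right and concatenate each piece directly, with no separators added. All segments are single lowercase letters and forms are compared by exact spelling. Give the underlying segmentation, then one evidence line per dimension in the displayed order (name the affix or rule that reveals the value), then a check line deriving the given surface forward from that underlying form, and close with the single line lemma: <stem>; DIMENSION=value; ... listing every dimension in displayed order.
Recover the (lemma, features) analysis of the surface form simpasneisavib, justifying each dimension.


underlying: sim-pasneis-a-vb
MOD=un - signalled by the affix -vb
NUM=pa - signalled by the affix -a
GRD=ki - signalled by the affix sim-
check: simpasneisavb -> simpasneisavb -> simpasneisavib -> simpasneisavib
lemma: pasneis; MOD=un; NUM=pa; GRD=ki


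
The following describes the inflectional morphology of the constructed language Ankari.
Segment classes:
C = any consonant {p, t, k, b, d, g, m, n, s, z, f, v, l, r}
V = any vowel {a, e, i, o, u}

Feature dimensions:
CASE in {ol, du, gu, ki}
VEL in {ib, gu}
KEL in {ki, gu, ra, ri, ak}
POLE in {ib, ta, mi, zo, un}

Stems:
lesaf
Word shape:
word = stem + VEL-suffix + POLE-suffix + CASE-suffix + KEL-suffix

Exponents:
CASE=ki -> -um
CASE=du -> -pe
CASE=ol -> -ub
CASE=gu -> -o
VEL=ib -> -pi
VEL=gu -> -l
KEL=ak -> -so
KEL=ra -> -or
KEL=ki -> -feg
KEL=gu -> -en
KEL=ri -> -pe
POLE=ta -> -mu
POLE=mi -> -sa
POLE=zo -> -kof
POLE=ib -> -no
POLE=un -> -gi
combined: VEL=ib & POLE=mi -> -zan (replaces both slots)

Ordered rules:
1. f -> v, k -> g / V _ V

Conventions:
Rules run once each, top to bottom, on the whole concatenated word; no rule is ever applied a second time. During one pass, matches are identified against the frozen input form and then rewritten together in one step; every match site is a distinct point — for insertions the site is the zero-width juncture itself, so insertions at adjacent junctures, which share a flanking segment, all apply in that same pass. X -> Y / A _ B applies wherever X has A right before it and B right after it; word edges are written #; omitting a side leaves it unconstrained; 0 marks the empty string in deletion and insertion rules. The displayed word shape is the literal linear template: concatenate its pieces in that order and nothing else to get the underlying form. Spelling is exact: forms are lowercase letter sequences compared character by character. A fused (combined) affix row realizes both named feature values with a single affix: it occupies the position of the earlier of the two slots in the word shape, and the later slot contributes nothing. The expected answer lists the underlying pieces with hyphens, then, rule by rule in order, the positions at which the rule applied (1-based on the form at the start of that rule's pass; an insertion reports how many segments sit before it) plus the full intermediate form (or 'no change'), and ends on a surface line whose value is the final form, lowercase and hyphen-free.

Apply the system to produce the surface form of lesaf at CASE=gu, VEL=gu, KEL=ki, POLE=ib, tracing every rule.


underlying: lesaf-l-no-o-feg
1. f -> v, k -> g / V _ V: fires at position(s) 10: lesaflnooveg
surface: lesaflnooveg


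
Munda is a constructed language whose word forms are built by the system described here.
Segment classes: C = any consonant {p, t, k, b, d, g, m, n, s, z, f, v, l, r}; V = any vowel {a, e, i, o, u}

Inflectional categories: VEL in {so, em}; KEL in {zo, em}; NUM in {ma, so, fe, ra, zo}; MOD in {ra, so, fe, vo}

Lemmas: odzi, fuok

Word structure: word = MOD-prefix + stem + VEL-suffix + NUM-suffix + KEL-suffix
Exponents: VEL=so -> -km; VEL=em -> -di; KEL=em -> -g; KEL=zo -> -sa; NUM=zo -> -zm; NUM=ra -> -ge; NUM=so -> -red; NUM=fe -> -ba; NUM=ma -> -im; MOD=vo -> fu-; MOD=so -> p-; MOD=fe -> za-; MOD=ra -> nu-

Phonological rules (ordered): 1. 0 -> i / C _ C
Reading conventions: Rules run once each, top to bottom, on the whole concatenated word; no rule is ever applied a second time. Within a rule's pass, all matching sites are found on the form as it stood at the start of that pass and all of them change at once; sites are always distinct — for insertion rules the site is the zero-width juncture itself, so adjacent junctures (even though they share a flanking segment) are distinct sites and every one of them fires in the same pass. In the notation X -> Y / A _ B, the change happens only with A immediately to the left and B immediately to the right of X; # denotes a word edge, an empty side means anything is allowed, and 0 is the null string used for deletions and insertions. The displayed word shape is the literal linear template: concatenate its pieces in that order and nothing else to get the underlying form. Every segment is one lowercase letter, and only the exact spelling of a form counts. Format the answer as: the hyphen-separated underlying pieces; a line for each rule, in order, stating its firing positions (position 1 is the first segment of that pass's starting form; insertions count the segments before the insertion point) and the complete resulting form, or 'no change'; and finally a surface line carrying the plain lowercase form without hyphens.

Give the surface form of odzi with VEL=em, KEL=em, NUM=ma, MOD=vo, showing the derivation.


underlying: fu-odzi-di-im-g
1. 0 -> i / C _ C: inserts after position(s) 4, 10: fuodizidiimig
surface: fuodizidiimig
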